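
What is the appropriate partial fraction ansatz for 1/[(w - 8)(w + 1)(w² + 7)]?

Two linear + quadratic: A/(w - 8) + B/(w + 1) + (Cw + D)/(w² + 7)


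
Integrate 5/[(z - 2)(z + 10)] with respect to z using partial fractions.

Decompose: 5/[(z - 2)(z + 10)] = (5/12)/(z - 2) - (5/12)/(z + 10). Integrate each term: (5/12) ln|(z - 2)| - (5/12) ln|(z + 10)| + C


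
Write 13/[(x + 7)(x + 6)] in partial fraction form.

13/(x + 7)(x + 6) = P/(x + 7) + Q/(x + 6). P = 13/(-7 + 6) = -13, Q = 13/(-6 + 7) = 13
Result: -13/(x + 7) + 13/(x + 6)


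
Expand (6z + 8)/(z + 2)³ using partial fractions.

(6z + 8) = P(z + 2)² + Q(z + 2) + R. At z = -2: R = 6·(-2) + 8 = -4. Coefficients: P = 0, Q = 6
Result: 6/(z + 2)² - 4/(z + 2)³


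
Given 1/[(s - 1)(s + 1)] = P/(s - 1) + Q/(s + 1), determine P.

Cover-up at s = 1: P = 1/(1 + 1) = 1/2


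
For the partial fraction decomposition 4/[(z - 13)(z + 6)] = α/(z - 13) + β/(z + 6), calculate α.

Cover-up at z = 13: α = 4/(13 + 6) = 4/19


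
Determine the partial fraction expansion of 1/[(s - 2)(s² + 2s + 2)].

Cover-up at s = 2: A = 1/(2² + 2·2 + 2) = 1/10. Then B = -A = -1/10, C = -A·(2 + 2) = -2/5
Result: (1/10)/(s - 2) - ((1/10)s + 2/5)/(s² + 2s + 2)


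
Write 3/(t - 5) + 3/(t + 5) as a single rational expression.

Common denominator (t - 5)(t + 5). Numerator: 3(t + 5) + 3(t - 5) = (3t + 15) + (3t - 15) = 6t
Result: (6t)/[(t - 5)(t + 5)]


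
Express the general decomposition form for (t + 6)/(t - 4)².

Repeated linear factor: A/(t - 4) + B/(t - 4)²


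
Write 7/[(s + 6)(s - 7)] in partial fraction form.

7/(s + 6)(s - 7) = A/(s + 6) + B/(s - 7). A = 7/(-6 - 7) = -7/13, B = 7/(7 + 6) = 7/13
Result: (-7/13)/(s + 6) + (7/13)/(s - 7)


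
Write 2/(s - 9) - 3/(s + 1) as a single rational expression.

Common denominator (s - 9)(s + 1). Numerator: 2(s + 1) - 3(s - 9) = (2s + 2) - (3s - 27) = -s + 29
Result: (-s + 29)/[(s - 9)(s + 1)]


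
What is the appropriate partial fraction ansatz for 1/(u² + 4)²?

Repeated quadratic factor: (Pu + Q)/(u² + 4) + (Ru + S)/(u² + 4)²


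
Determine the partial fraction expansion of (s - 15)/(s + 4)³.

(s - 15) = P(s + 4)² + Q(s + 4) + R. At s = -4: R = 1·(-4) - 15 = -19. Coefficients: P = 0, Q = 1
Result: 1/(s + 4)² - 19/(s + 4)³


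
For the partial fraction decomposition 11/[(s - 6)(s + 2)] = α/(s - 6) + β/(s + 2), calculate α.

Cover-up at s = 6: α = 11/(6 + 2) = 11/8


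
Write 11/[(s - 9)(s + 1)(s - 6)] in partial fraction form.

Using cover-up method: P = 11/30, Q = 11/70, R = -11/21
Result: (11/30)/(s - 9) + (11/70)/(s + 1) - (11/21)/(s - 6)


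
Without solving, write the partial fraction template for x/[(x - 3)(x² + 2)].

Linear + irreducible quadratic: A/(x - 3) + (Bx + C)/(x² + 2)


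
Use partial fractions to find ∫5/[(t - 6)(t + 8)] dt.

Decompose: 5/[(t - 6)(t + 8)] = (5/14)/(t - 6) - (5/14)/(t + 8). Integrate each term: (5/14) ln|(t - 6)| - (5/14) ln|(t + 8)| + C


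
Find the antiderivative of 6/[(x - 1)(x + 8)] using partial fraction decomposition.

Decompose: 6/[(x - 1)(x + 8)] = (2/3)/(x - 1) - (2/3)/(x + 8). Integrate each term: (2/3) ln|(x - 1)| - (2/3) ln|(x + 8)| + C


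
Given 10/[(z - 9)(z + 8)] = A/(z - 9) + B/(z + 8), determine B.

Cover-up at z = -8: B = 10/(-8 - 9) = -10/17


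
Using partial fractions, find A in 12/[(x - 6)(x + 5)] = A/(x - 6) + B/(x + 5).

Cover-up at x = 6: A = 12/(6 + 5) = 12/11


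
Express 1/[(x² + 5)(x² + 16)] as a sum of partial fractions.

Coefficient matching gives α = γ = 0, β = 1/(16-5) = 1/11, δ = -β = -1/11
Result: (1/11)/(x² + 5) - (1/11)/(x² + 16)


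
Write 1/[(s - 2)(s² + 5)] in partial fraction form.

Cover-up at s = 2: α = 1/(2² + 5) = 1/9. Then β = -α = -1/9, γ = -α·(0 + 2) = -2/9
Result: (1/9)/(s - 2) - ((1/9)s + 2/9)/(s² + 5)


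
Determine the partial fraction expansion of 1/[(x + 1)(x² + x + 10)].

Cover-up at x = -1: α = 1/((-1)² + 1·(-1) + 10) = 1/10. Then β = -α = -1/10, γ = -α·(1 - 1) = 0
Result: (1/10)/(x + 1) - ((1/10)x)/(x² + x + 10)


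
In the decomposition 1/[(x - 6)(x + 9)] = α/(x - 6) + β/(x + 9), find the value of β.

Cover-up at x = -9: β = 1/(-9 - 6) = -1/15


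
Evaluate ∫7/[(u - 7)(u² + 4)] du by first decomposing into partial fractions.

Cover-up at u=7: A = 7/(7²+4) = 7/53. Coeff matching: B = -7/53, C = -49/53. Decomposition: (7/53)/(u - 7) - ((7/53)u + 49/53)/(u² + 4). Integrate: linear → ln, quadratic → (1/2)ln + arctan: (7/53) ln|(u - 7)| - (7/106) ln(u² + 4) - (49/106) arctan(u/2) + C


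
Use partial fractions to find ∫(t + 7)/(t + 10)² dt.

Decompose: A = 1, B = 1·(-10) + 7 = -3, so (t + 7)/(t + 10)² = 1/(t + 10) - 3/(t + 10)². Integrate: ∫ A/(t + 10) dt = ln|(t + 10)|; ∫ B/(t + 10)² dt = 3/(t + 10). Sum: ln|(t + 10)| + 3/(t + 10) + C


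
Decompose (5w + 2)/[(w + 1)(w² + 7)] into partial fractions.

At w=-1: α = (5·(-1) + 2)/((-1)² + 7) = -3/8. β = -α = 3/8, γ = 5 - (-1)·α = 37/8
Result: (-3/8)/(w + 1) + ((3/8)w + 37/8)/(w² + 7)


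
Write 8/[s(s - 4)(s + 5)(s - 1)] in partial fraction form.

Using Heaviside cover-up: (2/5)/s + (2/27)/(s - 4) - (4/135)/(s + 5) - (4/9)/(s - 1)


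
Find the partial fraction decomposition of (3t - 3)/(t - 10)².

(3t - 3) = A(t - 10) + B. At t = 10: B = 3·10 - 3 = 27. Coeff of t: A = 3
Result: 3/(t - 10) + 27/(t - 10)²


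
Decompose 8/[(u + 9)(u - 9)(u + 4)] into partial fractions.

Using cover-up method: A = 4/45, B = 4/117, C = -8/65
Result: (4/45)/(u + 9) + (4/117)/(u - 9) - (8/65)/(u + 4)


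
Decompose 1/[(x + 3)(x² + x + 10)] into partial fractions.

Cover-up at x = -3: P = 1/((-3)² + 1·(-3) + 10) = 1/16. Then Q = -P = -1/16, R = -P·(1 - 3) = 1/8
Result: (1/16)/(x + 3) - ((1/16)x - 1/8)/(x² + x + 10)


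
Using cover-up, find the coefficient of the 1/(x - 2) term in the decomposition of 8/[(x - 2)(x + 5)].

Cover (x - 2), set x=2: 8/((x + 5) at x=2) = 8/(7) = 8/7


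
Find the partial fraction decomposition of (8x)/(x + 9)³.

(8x) = P(x + 9)² + Q(x + 9) + R. At x = -9: R = 8·(-9) + 0 = -72. Coefficients: P = 0, Q = 8
Result: 8/(x + 9)² - 72/(x + 9)³


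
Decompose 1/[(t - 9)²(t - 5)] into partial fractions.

Cover-up at t=5: γ = 1/(5 - 9)² = 1/16. Cover-up at t=9: β = 1/(9 - 5) = 1/4. Comparing t² coeff: α = -γ = -1/16
Result: (-1/16)/(t - 9) + (1/4)/(t - 9)² + (1/16)/(t - 5)


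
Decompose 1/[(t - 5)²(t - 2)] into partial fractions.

Cover-up at t=2: γ = 1/(2 - 5)² = 1/9. Cover-up at t=5: β = 1/(5 - 2) = 1/3. Comparing t² coeff: α = -γ = -1/9
Result: (-1/9)/(t - 5) + (1/3)/(t - 5)² + (1/9)/(t - 2)


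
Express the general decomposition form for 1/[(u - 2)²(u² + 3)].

Repeated linear + quadratic: A/(u - 2) + B/(u - 2)² + (Cu + D)/(u² + 3)


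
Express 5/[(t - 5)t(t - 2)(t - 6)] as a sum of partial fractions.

Using Heaviside cover-up: (-1/3)/(t - 5) - (1/12)/t + (5/24)/(t - 2) + (5/24)/(t - 6)


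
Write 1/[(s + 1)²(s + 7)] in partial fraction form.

Cover-up at s=-7: γ = 1/(-7 + 1)² = 1/36. Cover-up at s=-1: β = 1/(-1 + 7) = 1/6. Comparing s² coeff: α = -γ = -1/36
Result: (-1/36)/(s + 1) + (1/6)/(s + 1)² + (1/36)/(s + 7)


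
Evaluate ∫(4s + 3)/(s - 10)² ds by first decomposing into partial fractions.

Decompose: P = 4, Q = 4·10 + 3 = 43, so (4s + 3)/(s - 10)² = 4/(s - 10) + 43/(s - 10)². Integrate: ∫ P/(s - 10) ds = 4 ln|(s - 10)|; ∫ Q/(s - 10)² ds = -43/(s - 10). Sum: 4 ln|(s - 10)| - 43/(s - 10) + C


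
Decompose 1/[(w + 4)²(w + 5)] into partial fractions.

Cover-up at w=-5: γ = 1/(-5 + 4)² = 1. Cover-up at w=-4: β = 1/(-4 + 5) = 1. Comparing w² coeff: α = -γ = -1
Result: -1/(w + 4) + 1/(w + 4)² + 1/(w + 5)


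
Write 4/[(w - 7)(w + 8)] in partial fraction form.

4/(w - 7)(w + 8) = P/(w - 7) + Q/(w + 8). P = 4/(7 + 8) = 4/15, Q = 4/(-8 - 7) = -4/15
Result: (4/15)/(w - 7) - (4/15)/(w + 8)


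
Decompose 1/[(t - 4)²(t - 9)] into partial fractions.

Cover-up at t=9: γ = 1/(9 - 4)² = 1/25. Cover-up at t=4: β = 1/(4 - 9) = -1/5. Comparing t² coeff: α = -γ = -1/25
Result: (-1/25)/(t - 4) - (1/5)/(t - 4)² + (1/25)/(t - 9)


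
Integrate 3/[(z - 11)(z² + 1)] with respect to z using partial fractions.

Cover-up at z=11: A = 3/(11²+1) = 3/122. Coeff matching: B = -3/122, C = -33/122. Decomposition: (3/122)/(z - 11) - ((3/122)z + 33/122)/(z² + 1). Integrate: linear → ln, quadratic → (1/2)ln + arctan: (3/122) ln|(z - 11)| - (3/244) ln(z² + 1) - (33/122) arctan(z) + C


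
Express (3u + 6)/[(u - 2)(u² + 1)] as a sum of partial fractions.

At u=2: α = (3·2 + 6)/(2² + 1) = 12/5. β = -α = -12/5, γ = 3 - 2·α = -9/5
Result: (12/5)/(u - 2) - ((12/5)u + 9/5)/(u² + 1)


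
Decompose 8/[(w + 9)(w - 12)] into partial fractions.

8/(w + 9)(w - 12) = P/(w + 9) + Q/(w - 12). P = 8/(-9 - 12) = -8/21, Q = 8/(12 + 9) = 8/21
Result: (-8/21)/(w + 9) + (8/21)/(w - 12)


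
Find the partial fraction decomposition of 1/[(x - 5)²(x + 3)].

Cover-up at x=-3: γ = 1/(-3 - 5)² = 1/64. Cover-up at x=5: β = 1/(5 + 3) = 1/8. Comparing x² coeff: α = -γ = -1/64
Result: (-1/64)/(x - 5) + (1/8)/(x - 5)² + (1/64)/(x + 3)


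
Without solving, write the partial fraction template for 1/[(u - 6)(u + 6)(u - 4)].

Three distinct linear factors: α/(u - 6) + β/(u + 6) + γ/(u - 4)


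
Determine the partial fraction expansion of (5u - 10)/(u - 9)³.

(5u - 10) = A(u - 9)² + B(u - 9) + C. At u = 9: C = 5·9 - 10 = 35. Coefficients: A = 0, B = 5
Result: 5/(u - 9)² + 35/(u - 9)³


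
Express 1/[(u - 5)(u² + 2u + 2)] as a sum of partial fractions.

Cover-up at u = 5: P = 1/(5² + 2·5 + 2) = 1/37. Then Q = -P = -1/37, R = -P·(2 + 5) = -7/37
Result: (1/37)/(u - 5) - ((1/37)u + 7/37)/(u² + 2u + 2)


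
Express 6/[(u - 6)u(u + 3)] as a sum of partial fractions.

Using cover-up method: A = 1/9, B = -1/3, C = 2/9
Result: (1/9)/(u - 6) - (1/3)/u + (2/9)/(u + 3)


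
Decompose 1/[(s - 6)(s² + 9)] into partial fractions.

Cover-up at s = 6: P = 1/(6² + 9) = 1/45. Then Q = -P = -1/45, R = -P·(0 + 6) = -2/15
Result: (1/45)/(s - 6) - ((1/45)s + 2/15)/(s² + 9)


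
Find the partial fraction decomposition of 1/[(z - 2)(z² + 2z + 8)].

Cover-up at z = 2: A = 1/(2² + 2·2 + 8) = 1/16. Then B = -A = -1/16, C = -A·(2 + 2) = -1/4
Result: (1/16)/(z - 2) - ((1/16)z + 1/4)/(z² + 2z + 8)


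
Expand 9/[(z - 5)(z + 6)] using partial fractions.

9/(z - 5)(z + 6) = α/(z - 5) + β/(z + 6). α = 9/(5 + 6) = 9/11, β = 9/(-6 - 5) = -9/11
Result: (9/11)/(z - 5) - (9/11)/(z + 6)


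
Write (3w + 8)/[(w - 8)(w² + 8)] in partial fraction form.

At w=8: α = (3·8 + 8)/(8² + 8) = 4/9. β = -α = -4/9, γ = 3 - 8·α = -5/9
Result: (4/9)/(w - 8) - ((4/9)w + 5/9)/(w² + 8)


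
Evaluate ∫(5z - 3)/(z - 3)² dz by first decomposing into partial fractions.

Decompose: α = 5, β = 5·3 - 3 = 12, so (5z - 3)/(z - 3)² = 5/(z - 3) + 12/(z - 3)². Integrate: ∫ α/(z - 3) dz = 5 ln|(z - 3)|; ∫ β/(z - 3)² dz = -12/(z - 3). Sum: 5 ln|(z - 3)| - 12/(z - 3) + C


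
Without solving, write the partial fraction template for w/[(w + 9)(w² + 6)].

Linear + irreducible quadratic: α/(w + 9) + (βw + γ)/(w² + 6)


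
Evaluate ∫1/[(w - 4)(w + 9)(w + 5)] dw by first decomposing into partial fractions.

Cover-up: A = 1/117, B = 1/52, C = -1/36. Decomposition: (1/117)/(w - 4) + (1/52)/(w + 9) - (1/36)/(w + 5). Integrate each term: (1/117) ln|(w - 4)| + (1/52) ln|(w + 9)| - (1/36) ln|(w + 5)| + C


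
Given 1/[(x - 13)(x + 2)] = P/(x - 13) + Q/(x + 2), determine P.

Cover-up at x = 13: P = 1/(13 + 2) = 1/15


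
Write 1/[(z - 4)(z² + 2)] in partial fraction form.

Cover-up at z = 4: A = 1/(4² + 2) = 1/18. Then B = -A = -1/18, C = -A·(0 + 4) = -2/9
Result: (1/18)/(z - 4) - ((1/18)z + 2/9)/(z² + 2)


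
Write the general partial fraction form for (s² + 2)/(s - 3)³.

Repeated linear factor (power 3): α/(s - 3) + β/(s - 3)² + γ/(s - 3)³


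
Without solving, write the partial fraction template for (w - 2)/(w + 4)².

Repeated linear factor: P/(w + 4) + Q/(w + 4)²


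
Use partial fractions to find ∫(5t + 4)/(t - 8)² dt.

Decompose: P = 5, Q = 5·8 + 4 = 44, so (5t + 4)/(t - 8)² = 5/(t - 8) + 44/(t - 8)². Integrate: ∫ P/(t - 8) dt = 5 ln|(t - 8)|; ∫ Q/(t - 8)² dt = -44/(t - 8). Sum: 5 ln|(t - 8)| - 44/(t - 8) + C


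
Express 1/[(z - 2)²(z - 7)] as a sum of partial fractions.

Cover-up at z=7: γ = 1/(7 - 2)² = 1/25. Cover-up at z=2: β = 1/(2 - 7) = -1/5. Comparing z² coeff: α = -γ = -1/25
Result: (-1/25)/(z - 2) - (1/5)/(z - 2)² + (1/25)/(z - 7)


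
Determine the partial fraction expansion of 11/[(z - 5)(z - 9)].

11/(z - 5)(z - 9) = P/(z - 5) + Q/(z - 9). P = 11/(5 - 9) = -11/4, Q = 11/(9 - 5) = 11/4
Result: (-11/4)/(z - 5) + (11/4)/(z - 9)


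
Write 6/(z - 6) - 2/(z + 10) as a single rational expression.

Common denominator (z - 6)(z + 10). Numerator: 6(z + 10) - 2(z - 6) = (6z + 60) - (2z - 12) = 4z + 72
Result: (4z + 72)/[(z - 6)(z + 10)]


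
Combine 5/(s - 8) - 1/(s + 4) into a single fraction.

Common denominator (s - 8)(s + 4). Numerator: 5(s + 4) - 1(s - 8) = (5s + 20) - (s - 8) = 4s + 28
Result: (4s + 28)/[(s - 8)(s + 4)]


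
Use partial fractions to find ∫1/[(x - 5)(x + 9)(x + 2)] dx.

Cover-up: α = 1/98, β = 1/98, γ = -1/49. Decomposition: (1/98)/(x - 5) + (1/98)/(x + 9) - (1/49)/(x + 2). Integrate each term: (1/98) ln|(x - 5)| + (1/98) ln|(x + 9)| - (1/49) ln|(x + 2)| + C


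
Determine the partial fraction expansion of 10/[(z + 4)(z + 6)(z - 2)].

Using cover-up method: A = -5/6, B = 5/8, C = 5/24
Result: (-5/6)/(z + 4) + (5/8)/(z + 6) + (5/24)/(z - 2)


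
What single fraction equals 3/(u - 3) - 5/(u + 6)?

Common denominator (u - 3)(u + 6). Numerator: 3(u + 6) - 5(u - 3) = (3u + 18) - (5u - 15) = -2u + 33
Result: (-2u + 33)/[(u - 3)(u + 6)]


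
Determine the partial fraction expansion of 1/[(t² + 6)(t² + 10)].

Coefficient matching gives P = R = 0, Q = 1/(10-6) = 1/4, S = -Q = -1/4
Result: (1/4)/(t² + 6) - (1/4)/(t² + 10)


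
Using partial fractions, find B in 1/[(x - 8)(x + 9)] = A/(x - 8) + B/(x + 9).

Cover-up at x = -9: B = 1/(-9 - 8) = -1/17


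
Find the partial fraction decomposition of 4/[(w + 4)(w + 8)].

4/(w + 4)(w + 8) = α/(w + 4) + β/(w + 8). α = 4/(-4 + 8) = 1, β = 4/(-8 + 4) = -1
Result: 1/(w + 4) - 1/(w + 8)


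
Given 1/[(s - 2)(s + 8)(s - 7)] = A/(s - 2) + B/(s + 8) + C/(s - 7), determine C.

Cover-up at s = 7: C = 1/[(7 - 2)(7 + 8)] = 1/[(5)(15)] = 1/75


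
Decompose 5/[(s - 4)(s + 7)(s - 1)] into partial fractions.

Using cover-up method: P = 5/33, Q = 5/88, R = -5/24
Result: (5/33)/(s - 4) + (5/88)/(s + 7) - (5/24)/(s - 1)


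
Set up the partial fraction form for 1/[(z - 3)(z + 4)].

Distinct linear factors: P/(z - 3) + Q/(z + 4)


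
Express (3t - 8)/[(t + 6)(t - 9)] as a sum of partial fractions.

At t=-6: A = (3·(-6) - 8)/(-6 - 9) = 26/15. At t=9: B = (3·9 - 8)/(9 + 6) = 19/15
Result: (26/15)/(t + 6) + (19/15)/(t - 9)


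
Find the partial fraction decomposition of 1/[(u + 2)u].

1/(u + 2)u = A/(u + 2) + B/u. A = 1/(-2 - 0) = -1/2, B = 1/(0 + 2) = 1/2
Result: (-1/2)/(u + 2) + (1/2)/u


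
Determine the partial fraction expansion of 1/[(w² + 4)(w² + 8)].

Coefficient matching gives P = R = 0, Q = 1/(8-4) = 1/4, S = -Q = -1/4
Result: (1/4)/(w² + 4) - (1/4)/(w² + 8)


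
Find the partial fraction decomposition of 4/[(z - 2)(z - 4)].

4/(z - 2)(z - 4) = P/(z - 2) + Q/(z - 4). P = 4/(2 - 4) = -2, Q = 4/(4 - 2) = 2
Result: -2/(z - 2) + 2/(z - 4)


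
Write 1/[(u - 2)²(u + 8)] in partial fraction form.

Cover-up at u=-8: γ = 1/(-8 - 2)² = 1/100. Cover-up at u=2: β = 1/(2 + 8) = 1/10. Comparing u² coeff: α = -γ = -1/100
Result: (-1/100)/(u - 2) + (1/10)/(u - 2)² + (1/100)/(u + 8)


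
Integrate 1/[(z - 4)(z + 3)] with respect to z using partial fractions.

Decompose: 1/[(z - 4)(z + 3)] = (1/7)/(z - 4) - (1/7)/(z + 3). Integrate each term: (1/7) ln|(z - 4)| - (1/7) ln|(z + 3)| + C


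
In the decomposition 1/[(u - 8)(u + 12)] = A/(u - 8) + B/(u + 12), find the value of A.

Cover-up at u = 8: A = 1/(8 + 12) = 1/20


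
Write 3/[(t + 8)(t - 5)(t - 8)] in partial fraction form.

Using cover-up method: P = 3/208, Q = -1/13, R = 1/16
Result: (3/208)/(t + 8) - (1/13)/(t - 5) + (1/16)/(t - 8)


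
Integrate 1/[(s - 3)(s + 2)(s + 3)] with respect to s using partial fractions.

Cover-up: α = 1/30, β = -1/5, γ = 1/6. Decomposition: (1/30)/(s - 3) - (1/5)/(s + 2) + (1/6)/(s + 3). Integrate each term: (1/30) ln|(s - 3)| - (1/5) ln|(s + 2)| + (1/6) ln|(s + 3)| + C


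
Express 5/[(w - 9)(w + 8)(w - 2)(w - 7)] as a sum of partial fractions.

Using Heaviside cover-up: (5/238)/(w - 9) - (1/510)/(w + 8) + (1/70)/(w - 2) - (1/30)/(w - 7)


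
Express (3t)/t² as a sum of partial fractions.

(3t) = αt + β. At t = 0: β = 3·0 + 0 = 0. Coeff of t: α = 3
Result: 3/t


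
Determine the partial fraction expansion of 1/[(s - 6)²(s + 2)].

Cover-up at s=-2: R = 1/(-2 - 6)² = 1/64. Cover-up at s=6: Q = 1/(6 + 2) = 1/8. Comparing s² coeff: P = -R = -1/64
Result: (-1/64)/(s - 6) + (1/8)/(s - 6)² + (1/64)/(s + 2)


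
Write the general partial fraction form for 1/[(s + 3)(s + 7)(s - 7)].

Three distinct linear factors: α/(s + 3) + β/(s + 7) + γ/(s - 7)


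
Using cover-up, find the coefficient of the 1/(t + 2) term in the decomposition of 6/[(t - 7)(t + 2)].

Cover (t + 2), set t=-2: 6/((t - 7) at t=-2) = 6/(-9) = -2/3


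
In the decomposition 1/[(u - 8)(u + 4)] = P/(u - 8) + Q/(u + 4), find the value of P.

Cover-up at u = 8: P = 1/(8 + 4) = 1/12


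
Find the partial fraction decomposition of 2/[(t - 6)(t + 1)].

2/(t - 6)(t + 1) = α/(t - 6) + β/(t + 1). α = 2/(6 + 1) = 2/7, β = 2/(-1 - 6) = -2/7
Result: (2/7)/(t - 6) - (2/7)/(t + 1)


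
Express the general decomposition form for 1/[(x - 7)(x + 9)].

Distinct linear factors: P/(x - 7) + Q/(x + 9)


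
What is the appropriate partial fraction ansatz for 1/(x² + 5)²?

Repeated quadratic factor: (αx + β)/(x² + 5) + (γx + δ)/(x² + 5)²


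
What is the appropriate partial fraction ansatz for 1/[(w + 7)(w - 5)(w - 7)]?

Three distinct linear factors: P/(w + 7) + Q/(w - 5) + R/(w - 7)


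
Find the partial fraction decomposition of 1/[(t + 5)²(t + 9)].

Cover-up at t=-9: C = 1/(-9 + 5)² = 1/16. Cover-up at t=-5: B = 1/(-5 + 9) = 1/4. Comparing t² coeff: A = -C = -1/16
Result: (-1/16)/(t + 5) + (1/4)/(t + 5)² + (1/16)/(t + 9)


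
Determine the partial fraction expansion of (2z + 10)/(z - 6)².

(2z + 10) = P(z - 6) + Q. At z = 6: Q = 2·6 + 10 = 22. Coeff of z: P = 2
Result: 2/(z - 6) + 22/(z - 6)²


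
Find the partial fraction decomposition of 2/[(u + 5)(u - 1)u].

Using cover-up method: A = 1/15, B = 1/3, C = -2/5
Result: (1/15)/(u + 5) + (1/3)/(u - 1) - (2/5)/u


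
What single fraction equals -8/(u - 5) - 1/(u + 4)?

Common denominator (u - 5)(u + 4). Numerator: -8(u + 4) - 1(u - 5) = (-8u - 32) - (u - 5) = -9u - 27
Result: (-9u - 27)/[(u - 5)(u + 4)]


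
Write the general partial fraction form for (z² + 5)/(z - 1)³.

Repeated linear factor (power 3): α/(z - 1) + β/(z - 1)² + γ/(z - 1)³


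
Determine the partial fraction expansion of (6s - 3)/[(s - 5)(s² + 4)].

At s=5: P = (6·5 - 3)/(5² + 4) = 27/29. Q = -P = -27/29, R = 6 - 5·P = 39/29
Result: (27/29)/(s - 5) - ((27/29)s - 39/29)/(s² + 4)


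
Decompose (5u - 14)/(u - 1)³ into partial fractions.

(5u - 14) = A(u - 1)² + B(u - 1) + C. At u = 1: C = 5·1 - 14 = -9. Coefficients: A = 0, B = 5
Result: 5/(u - 1)² - 9/(u - 1)³


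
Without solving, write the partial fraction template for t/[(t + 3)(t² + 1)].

Linear + irreducible quadratic: α/(t + 3) + (βt + γ)/(t² + 1)


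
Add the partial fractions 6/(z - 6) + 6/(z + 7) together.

Common denominator (z - 6)(z + 7). Numerator: 6(z + 7) + 6(z - 6) = (6z + 42) + (6z - 36) = 12z + 6
Result: (12z + 6)/[(z - 6)(z + 7)]


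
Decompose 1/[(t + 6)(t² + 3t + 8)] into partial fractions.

Cover-up at t = -6: α = 1/((-6)² + 3·(-6) + 8) = 1/26. Then β = -α = -1/26, γ = -α·(3 - 6) = 3/26
Result: (1/26)/(t + 6) - ((1/26)t - 3/26)/(t² + 3t + 8)


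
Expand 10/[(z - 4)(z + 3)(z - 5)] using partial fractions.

Using cover-up method: α = -10/7, β = 5/28, γ = 5/4
Result: (-10/7)/(z - 4) + (5/28)/(z + 3) + (5/4)/(z - 5)


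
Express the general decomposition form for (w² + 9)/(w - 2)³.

Repeated linear factor (power 3): α/(w - 2) + β/(w - 2)² + γ/(w - 2)³


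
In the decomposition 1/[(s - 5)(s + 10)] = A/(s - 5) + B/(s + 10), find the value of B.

Cover-up at s = -10: B = 1/(-10 - 5) = -1/15


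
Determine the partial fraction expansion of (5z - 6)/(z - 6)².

(5z - 6) = A(z - 6) + B. At z = 6: B = 5·6 - 6 = 24. Coeff of z: A = 5
Result: 5/(z - 6) + 24/(z - 6)²


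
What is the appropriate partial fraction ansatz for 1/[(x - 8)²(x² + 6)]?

Repeated linear + quadratic: A/(x - 8) + B/(x - 8)² + (Cx + D)/(x² + 6)


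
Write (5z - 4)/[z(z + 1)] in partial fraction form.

At z=0: α = (5·0 - 4)/(0 + 1) = -4. At z=-1: β = (5·(-1) - 4)/(-1 - 0) = 9
Result: -4/z + 9/(z + 1)


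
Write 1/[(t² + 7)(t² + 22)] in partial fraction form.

Coefficient matching gives α = γ = 0, β = 1/(22-7) = 1/15, δ = -β = -1/15
Result: (1/15)/(t² + 7) - (1/15)/(t² + 22)


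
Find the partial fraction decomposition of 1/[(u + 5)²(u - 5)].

Cover-up at u=5: R = 1/(5 + 5)² = 1/100. Cover-up at u=-5: Q = 1/(-5 - 5) = -1/10. Comparing u² coeff: P = -R = -1/100
Result: (-1/100)/(u + 5) - (1/10)/(u + 5)² + (1/100)/(u - 5)


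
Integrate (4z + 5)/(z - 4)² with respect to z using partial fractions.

Decompose: P = 4, Q = 4·4 + 5 = 21, so (4z + 5)/(z - 4)² = 4/(z - 4) + 21/(z - 4)². Integrate: ∫ P/(z - 4) dz = 4 ln|(z - 4)|; ∫ Q/(z - 4)² dz = -21/(z - 4). Sum: 4 ln|(z - 4)| - 21/(z - 4) + C


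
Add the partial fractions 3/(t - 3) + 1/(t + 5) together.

Common denominator (t - 3)(t + 5). Numerator: 3(t + 5) + 1(t - 3) = (3t + 15) + (t - 3) = 4t + 12
Result: (4t + 12)/[(t - 3)(t + 5)]


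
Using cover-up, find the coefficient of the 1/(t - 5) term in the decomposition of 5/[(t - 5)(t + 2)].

Cover (t - 5), set t=5: 5/((t + 2) at t=5) = 5/(7) = 5/7


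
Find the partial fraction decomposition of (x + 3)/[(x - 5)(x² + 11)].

At x=5: α = (1·5 + 3)/(5² + 11) = 2/9. β = -α = -2/9, γ = 1 - 5·α = -1/9
Result: (2/9)/(x - 5) - ((2/9)x + 1/9)/(x² + 11)


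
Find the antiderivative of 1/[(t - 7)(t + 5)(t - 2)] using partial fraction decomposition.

Cover-up: α = 1/60, β = 1/84, γ = -1/35. Decomposition: (1/60)/(t - 7) + (1/84)/(t + 5) - (1/35)/(t - 2). Integrate each term: (1/60) ln|(t - 7)| + (1/84) ln|(t + 5)| - (1/35) ln|(t - 2)| + C


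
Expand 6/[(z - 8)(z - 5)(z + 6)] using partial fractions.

Using cover-up method: α = 1/7, β = -2/11, γ = 3/77
Result: (1/7)/(z - 8) - (2/11)/(z - 5) + (3/77)/(z + 6)


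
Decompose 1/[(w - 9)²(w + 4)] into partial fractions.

Cover-up at w=-4: γ = 1/(-4 - 9)² = 1/169. Cover-up at w=9: β = 1/(9 + 4) = 1/13. Comparing w² coeff: α = -γ = -1/169
Result: (-1/169)/(w - 9) + (1/13)/(w - 9)² + (1/169)/(w + 4)


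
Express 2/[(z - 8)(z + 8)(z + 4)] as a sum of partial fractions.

Using cover-up method: α = 1/96, β = 1/32, γ = -1/24
Result: (1/96)/(z - 8) + (1/32)/(z + 8) - (1/24)/(z + 4)


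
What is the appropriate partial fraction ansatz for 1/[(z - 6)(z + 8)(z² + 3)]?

Two linear + quadratic: A/(z - 6) + B/(z + 8) + (Cz + D)/(z² + 3)


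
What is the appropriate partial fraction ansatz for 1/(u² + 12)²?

Repeated quadratic factor: (Pu + Q)/(u² + 12) + (Ru + S)/(u² + 12)²


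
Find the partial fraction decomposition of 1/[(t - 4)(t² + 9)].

Cover-up at t = 4: α = 1/(4² + 9) = 1/25. Then β = -α = -1/25, γ = -α·(0 + 4) = -4/25
Result: (1/25)/(t - 4) - ((1/25)t + 4/25)/(t² + 9)


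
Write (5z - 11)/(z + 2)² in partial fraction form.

(5z - 11) = A(z + 2) + B. At z = -2: B = 5·(-2) - 11 = -21. Coeff of z: A = 5
Result: 5/(z + 2) - 21/(z + 2)²


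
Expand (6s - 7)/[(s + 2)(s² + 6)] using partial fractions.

At s=-2: α = (6·(-2) - 7)/((-2)² + 6) = -19/10. β = -α = 19/10, γ = 6 - (-2)·α = 11/5
Result: (-19/10)/(s + 2) + ((19/10)s + 11/5)/(s² + 6)


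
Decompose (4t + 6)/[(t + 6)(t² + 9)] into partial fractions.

At t=-6: A = (4·(-6) + 6)/((-6)² + 9) = -2/5. B = -A = 2/5, C = 4 - (-6)·A = 8/5
Result: (-2/5)/(t + 6) + ((2/5)t + 8/5)/(t² + 9)


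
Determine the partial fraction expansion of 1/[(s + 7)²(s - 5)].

Cover-up at s=5: γ = 1/(5 + 7)² = 1/144. Cover-up at s=-7: β = 1/(-7 - 5) = -1/12. Comparing s² coeff: α = -γ = -1/144
Result: (-1/144)/(s + 7) - (1/12)/(s + 7)² + (1/144)/(s - 5)


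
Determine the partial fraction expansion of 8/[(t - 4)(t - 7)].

8/(t - 4)(t - 7) = α/(t - 4) + β/(t - 7). α = 8/(4 - 7) = -8/3, β = 8/(7 - 4) = 8/3
Result: (-8/3)/(t - 4) + (8/3)/(t - 7)


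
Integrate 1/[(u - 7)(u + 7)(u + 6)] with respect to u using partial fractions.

Cover-up: α = 1/182, β = 1/14, γ = -1/13. Decomposition: (1/182)/(u - 7) + (1/14)/(u + 7) - (1/13)/(u + 6). Integrate each term: (1/182) ln|(u - 7)| + (1/14) ln|(u + 7)| - (1/13) ln|(u + 6)| + C


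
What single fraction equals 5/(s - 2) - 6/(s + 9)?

Common denominator (s - 2)(s + 9). Numerator: 5(s + 9) - 6(s - 2) = (5s + 45) - (6s - 12) = -s + 57
Result: (-s + 57)/[(s - 2)(s + 9)]


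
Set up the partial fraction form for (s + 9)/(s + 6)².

Repeated linear factor: P/(s + 6) + Q/(s + 6)²


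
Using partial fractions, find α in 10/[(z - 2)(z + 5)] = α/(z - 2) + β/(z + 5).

Cover-up at z = 2: α = 10/(2 + 5) = 10/7


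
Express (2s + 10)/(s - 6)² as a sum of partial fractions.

(2s + 10) = A(s - 6) + B. At s = 6: B = 2·6 + 10 = 22. Coeff of s: A = 2
Result: 2/(s - 6) + 22/(s - 6)²


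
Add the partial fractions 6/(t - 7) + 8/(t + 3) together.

Common denominator (t - 7)(t + 3). Numerator: 6(t + 3) + 8(t - 7) = (6t + 18) + (8t - 56) = 14t - 38
Result: (14t - 38)/[(t - 7)(t + 3)]


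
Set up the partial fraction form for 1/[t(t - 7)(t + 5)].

Three distinct linear factors: α/t + β/(t - 7) + γ/(t + 5)


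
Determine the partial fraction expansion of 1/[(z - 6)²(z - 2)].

Cover-up at z=2: R = 1/(2 - 6)² = 1/16. Cover-up at z=6: Q = 1/(6 - 2) = 1/4. Comparing z² coeff: P = -R = -1/16
Result: (-1/16)/(z - 6) + (1/4)/(z - 6)² + (1/16)/(z - 2)


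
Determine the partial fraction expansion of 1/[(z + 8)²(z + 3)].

Cover-up at z=-3: C = 1/(-3 + 8)² = 1/25. Cover-up at z=-8: B = 1/(-8 + 3) = -1/5. Comparing z² coeff: A = -C = -1/25
Result: (-1/25)/(z + 8) - (1/5)/(z + 8)² + (1/25)/(z + 3)


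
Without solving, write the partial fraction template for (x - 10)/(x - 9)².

Repeated linear factor: α/(x - 9) + β/(x - 9)²


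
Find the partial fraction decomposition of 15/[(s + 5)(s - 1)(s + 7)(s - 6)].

Using Heaviside cover-up: (5/44)/(s + 5) - (1/16)/(s - 1) - (15/208)/(s + 7) + (3/143)/(s - 6)


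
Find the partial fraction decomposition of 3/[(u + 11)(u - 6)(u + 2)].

Using cover-up method: α = 1/51, β = 3/136, γ = -1/24
Result: (1/51)/(u + 11) + (3/136)/(u - 6) - (1/24)/(u + 2)


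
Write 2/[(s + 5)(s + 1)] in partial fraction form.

2/(s + 5)(s + 1) = A/(s + 5) + B/(s + 1). A = 2/(-5 + 1) = -1/2, B = 2/(-1 + 5) = 1/2
Result: (-1/2)/(s + 5) + (1/2)/(s + 1)


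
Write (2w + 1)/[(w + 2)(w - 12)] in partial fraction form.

At w=-2: α = (2·(-2) + 1)/(-2 - 12) = 3/14. At w=12: β = (2·12 + 1)/(12 + 2) = 25/14
Result: (3/14)/(w + 2) + (25/14)/(w - 12)


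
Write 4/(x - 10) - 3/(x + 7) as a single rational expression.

Common denominator (x - 10)(x + 7). Numerator: 4(x + 7) - 3(x - 10) = (4x + 28) - (3x - 30) = x + 58
Result: (x + 58)/[(x - 10)(x + 7)]


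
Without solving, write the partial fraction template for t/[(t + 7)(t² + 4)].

Linear + irreducible quadratic: α/(t + 7) + (βt + γ)/(t² + 4)


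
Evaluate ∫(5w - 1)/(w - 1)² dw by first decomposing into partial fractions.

Decompose: α = 5, β = 5·1 - 1 = 4, so (5w - 1)/(w - 1)² = 5/(w - 1) + 4/(w - 1)². Integrate: ∫ α/(w - 1) dw = 5 ln|(w - 1)|; ∫ β/(w - 1)² dw = -4/(w - 1). Sum: 5 ln|(w - 1)| - 4/(w - 1) + C


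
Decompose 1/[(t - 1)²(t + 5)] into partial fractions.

Cover-up at t=-5: C = 1/(-5 - 1)² = 1/36. Cover-up at t=1: B = 1/(1 + 5) = 1/6. Comparing t² coeff: A = -C = -1/36
Result: (-1/36)/(t - 1) + (1/6)/(t - 1)² + (1/36)/(t + 5)


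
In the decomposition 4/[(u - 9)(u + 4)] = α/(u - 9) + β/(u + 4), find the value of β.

Cover-up at u = -4: β = 4/(-4 - 9) = -4/13


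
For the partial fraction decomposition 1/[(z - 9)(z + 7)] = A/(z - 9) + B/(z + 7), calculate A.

Cover-up at z = 9: A = 1/(9 + 7) = 1/16


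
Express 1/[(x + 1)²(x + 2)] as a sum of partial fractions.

Cover-up at x=-2: R = 1/(-2 + 1)² = 1. Cover-up at x=-1: Q = 1/(-1 + 2) = 1. Comparing x² coeff: P = -R = -1
Result: -1/(x + 1) + 1/(x + 1)² + 1/(x + 2)


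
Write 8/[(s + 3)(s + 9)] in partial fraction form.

8/(s + 3)(s + 9) = A/(s + 3) + B/(s + 9). A = 8/(-3 + 9) = 4/3, B = 8/(-9 + 3) = -4/3
Result: (4/3)/(s + 3) - (4/3)/(s + 9)


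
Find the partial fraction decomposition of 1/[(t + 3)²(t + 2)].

Cover-up at t=-2: γ = 1/(-2 + 3)² = 1. Cover-up at t=-3: β = 1/(-3 + 2) = -1. Comparing t² coeff: α = -γ = -1
Result: -1/(t + 3) - 1/(t + 3)² + 1/(t + 2)


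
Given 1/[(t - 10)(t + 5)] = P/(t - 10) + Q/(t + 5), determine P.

Cover-up at t = 10: P = 1/(10 + 5) = 1/15


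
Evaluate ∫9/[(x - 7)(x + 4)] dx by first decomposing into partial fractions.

Decompose: 9/[(x - 7)(x + 4)] = (9/11)/(x - 7) - (9/11)/(x + 4). Integrate each term: (9/11) ln|(x - 7)| - (9/11) ln|(x + 4)| + C


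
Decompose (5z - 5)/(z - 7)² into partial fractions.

(5z - 5) = P(z - 7) + Q. At z = 7: Q = 5·7 - 5 = 30. Coeff of z: P = 5
Result: 5/(z - 7) + 30/(z - 7)²


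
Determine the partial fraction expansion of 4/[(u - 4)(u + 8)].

4/(u - 4)(u + 8) = α/(u - 4) + β/(u + 8). α = 4/(4 + 8) = 1/3, β = 4/(-8 - 4) = -1/3
Result: (1/3)/(u - 4) - (1/3)/(u + 8)


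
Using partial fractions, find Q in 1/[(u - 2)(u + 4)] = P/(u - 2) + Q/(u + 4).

Cover-up at u = -4: Q = 1/(-4 - 2) = -1/6


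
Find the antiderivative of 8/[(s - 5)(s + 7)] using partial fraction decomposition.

Decompose: 8/[(s - 5)(s + 7)] = (2/3)/(s - 5) - (2/3)/(s + 7). Integrate each term: (2/3) ln|(s - 5)| - (2/3) ln|(s + 7)| + C


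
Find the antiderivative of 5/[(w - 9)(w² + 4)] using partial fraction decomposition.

Cover-up at w=9: A = 5/(9²+4) = 1/17. Coeff matching: B = -1/17, C = -9/17. Decomposition: (1/17)/(w - 9) - ((1/17)w + 9/17)/(w² + 4). Integrate: linear → ln, quadratic → (1/2)ln + arctan: (1/17) ln|(w - 9)| - (1/34) ln(w² + 4) - (9/34) arctan(w/2) + C


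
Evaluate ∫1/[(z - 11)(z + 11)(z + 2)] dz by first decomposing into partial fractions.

Cover-up: A = 1/286, B = 1/198, C = -1/117. Decomposition: (1/286)/(z - 11) + (1/198)/(z + 11) - (1/117)/(z + 2). Integrate each term: (1/286) ln|(z - 11)| + (1/198) ln|(z + 11)| - (1/117) ln|(z + 2)| + C


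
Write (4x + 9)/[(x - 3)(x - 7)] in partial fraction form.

At x=3: P = (4·3 + 9)/(3 - 7) = -21/4. At x=7: Q = (4·7 + 9)/(7 - 3) = 37/4
Result: (-21/4)/(x - 3) + (37/4)/(x - 7)


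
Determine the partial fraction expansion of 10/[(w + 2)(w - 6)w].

Using cover-up method: P = 5/8, Q = 5/24, R = -5/6
Result: (5/8)/(w + 2) + (5/24)/(w - 6) - (5/6)/w


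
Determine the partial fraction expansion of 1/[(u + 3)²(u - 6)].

Cover-up at u=6: R = 1/(6 + 3)² = 1/81. Cover-up at u=-3: Q = 1/(-3 - 6) = -1/9. Comparing u² coeff: P = -R = -1/81
Result: (-1/81)/(u + 3) - (1/9)/(u + 3)² + (1/81)/(u - 6)


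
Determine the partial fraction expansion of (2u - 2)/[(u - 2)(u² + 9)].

At u=2: α = (2·2 - 2)/(2² + 9) = 2/13. β = -α = -2/13, γ = 2 - 2·α = 22/13
Result: (2/13)/(u - 2) - ((2/13)u - 22/13)/(u² + 9)


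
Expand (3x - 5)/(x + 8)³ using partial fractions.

(3x - 5) = A(x + 8)² + B(x + 8) + C. At x = -8: C = 3·(-8) - 5 = -29. Coefficients: A = 0, B = 3
Result: 3/(x + 8)² - 29/(x + 8)³


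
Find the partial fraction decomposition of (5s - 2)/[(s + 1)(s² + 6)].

At s=-1: α = (5·(-1) - 2)/((-1)² + 6) = -1. β = -α = 1, γ = 5 - (-1)·α = 4
Result: -1/(s + 1) + (s + 4)/(s² + 6)


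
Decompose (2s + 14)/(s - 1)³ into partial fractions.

(2s + 14) = P(s - 1)² + Q(s - 1) + R. At s = 1: R = 2·1 + 14 = 16. Coefficients: P = 0, Q = 2
Result: 2/(s - 1)² + 16/(s - 1)³


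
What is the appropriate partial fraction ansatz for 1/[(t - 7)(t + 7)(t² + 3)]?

Two linear + quadratic: A/(t - 7) + B/(t + 7) + (Ct + D)/(t² + 3)


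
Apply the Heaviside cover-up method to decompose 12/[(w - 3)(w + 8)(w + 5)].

Cover (w - 3), w=3: A = 12/[(3 + 8)(3 + 5)] = 3/22. Cover (w + 8), w=-8: B = 12/[(-8 - 3)(-8 + 5)] = 4/11. Cover (w + 5), w=-5: C = 12/[(-5 - 3)(-5 + 8)] = -1/2.
Result: (3/22)/(w - 3) + (4/11)/(w + 8) - (1/2)/(w + 5)


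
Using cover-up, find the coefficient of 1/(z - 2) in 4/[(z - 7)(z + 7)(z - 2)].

Cover (z - 2), set z=2: 4/[(2 - 7)(2 + 7)] = -4/45


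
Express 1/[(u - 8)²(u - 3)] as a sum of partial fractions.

Cover-up at u=3: γ = 1/(3 - 8)² = 1/25. Cover-up at u=8: β = 1/(8 - 3) = 1/5. Comparing u² coeff: α = -γ = -1/25
Result: (-1/25)/(u - 8) + (1/5)/(u - 8)² + (1/25)/(u - 3)


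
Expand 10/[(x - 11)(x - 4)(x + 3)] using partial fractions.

Using cover-up method: α = 5/49, β = -10/49, γ = 5/49
Result: (5/49)/(x - 11) - (10/49)/(x - 4) + (5/49)/(x + 3)


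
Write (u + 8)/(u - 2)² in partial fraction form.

(u + 8) = A(u - 2) + B. At u = 2: B = 1·2 + 8 = 10. Coeff of u: A = 1
Result: 1/(u - 2) + 10/(u - 2)²


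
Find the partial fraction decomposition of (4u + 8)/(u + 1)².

(4u + 8) = P(u + 1) + Q. At u = -1: Q = 4·(-1) + 8 = 4. Coeff of u: P = 4
Result: 4/(u + 1) + 4/(u + 1)²


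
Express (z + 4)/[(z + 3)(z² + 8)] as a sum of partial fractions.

At z=-3: A = (1·(-3) + 4)/((-3)² + 8) = 1/17. B = -A = -1/17, C = 1 - (-3)·A = 20/17
Result: (1/17)/(z + 3) - ((1/17)z - 20/17)/(z² + 8)


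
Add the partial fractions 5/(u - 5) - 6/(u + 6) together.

Common denominator (u - 5)(u + 6). Numerator: 5(u + 6) - 6(u - 5) = (5u + 30) - (6u - 30) = -u + 60
Result: (-u + 60)/[(u - 5)(u + 6)]


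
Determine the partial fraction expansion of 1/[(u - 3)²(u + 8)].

Cover-up at u=-8: γ = 1/(-8 - 3)² = 1/121. Cover-up at u=3: β = 1/(3 + 8) = 1/11. Comparing u² coeff: α = -γ = -1/121
Result: (-1/121)/(u - 3) + (1/11)/(u - 3)² + (1/121)/(u + 8)


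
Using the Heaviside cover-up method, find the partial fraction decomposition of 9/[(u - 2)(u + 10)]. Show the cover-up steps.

Cover (u - 2): set u=2, get P = 9/(2 + 10) = 3/4. Cover (u + 10): set u=-10, get Q = 9/(-10 - 2) = -3/4.
Result: (3/4)/(u - 2) - (3/4)/(u + 10)


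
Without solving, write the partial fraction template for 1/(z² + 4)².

Repeated quadratic factor: (αz + β)/(z² + 4) + (γz + δ)/(z² + 4)²


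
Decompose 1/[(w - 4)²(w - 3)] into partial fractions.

Cover-up at w=3: R = 1/(3 - 4)² = 1. Cover-up at w=4: Q = 1/(4 - 3) = 1. Comparing w² coeff: P = -R = -1
Result: -1/(w - 4) + 1/(w - 4)² + 1/(w - 3)


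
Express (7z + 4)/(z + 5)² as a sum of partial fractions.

(7z + 4) = P(z + 5) + Q. At z = -5: Q = 7·(-5) + 4 = -31. Coeff of z: P = 7
Result: 7/(z + 5) - 31/(z + 5)²


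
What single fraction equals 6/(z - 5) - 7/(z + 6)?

Common denominator (z - 5)(z + 6). Numerator: 6(z + 6) - 7(z - 5) = (6z + 36) - (7z - 35) = -z + 71
Result: (-z + 71)/[(z - 5)(z + 6)]


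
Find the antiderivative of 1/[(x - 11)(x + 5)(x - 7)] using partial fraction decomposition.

Cover-up: A = 1/64, B = 1/192, C = -1/48. Decomposition: (1/64)/(x - 11) + (1/192)/(x + 5) - (1/48)/(x - 7). Integrate each term: (1/64) ln|(x - 11)| + (1/192) ln|(x + 5)| - (1/48) ln|(x - 7)| + C


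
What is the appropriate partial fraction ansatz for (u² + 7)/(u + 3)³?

Repeated linear factor (power 3): P/(u + 3) + Q/(u + 3)² + R/(u + 3)³


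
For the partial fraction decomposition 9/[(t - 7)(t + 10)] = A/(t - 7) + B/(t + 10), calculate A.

Cover-up at t = 7: A = 9/(7 + 10) = 9/17


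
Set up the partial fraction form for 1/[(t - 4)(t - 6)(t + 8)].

Three distinct linear factors: α/(t - 4) + β/(t - 6) + γ/(t + 8)


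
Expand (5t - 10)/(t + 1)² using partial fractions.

(5t - 10) = A(t + 1) + B. At t = -1: B = 5·(-1) - 10 = -15. Coeff of t: A = 5
Result: 5/(t + 1) - 15/(t + 1)²


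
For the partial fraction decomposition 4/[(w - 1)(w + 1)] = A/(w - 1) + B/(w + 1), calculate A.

Cover-up at w = 1: A = 4/(1 + 1) = 4/2 = 2


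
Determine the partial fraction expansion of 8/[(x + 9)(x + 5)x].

Using cover-up method: α = 2/9, β = -2/5, γ = 8/45
Result: (2/9)/(x + 9) - (2/5)/(x + 5) + (8/45)/x


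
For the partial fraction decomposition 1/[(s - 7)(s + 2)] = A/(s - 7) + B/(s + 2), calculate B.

Cover-up at s = -2: B = 1/(-2 - 7) = -1/9


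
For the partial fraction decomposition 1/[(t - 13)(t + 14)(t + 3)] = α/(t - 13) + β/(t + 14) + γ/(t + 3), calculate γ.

Cover-up at t = -3: γ = 1/[(-3 - 13)(-3 + 14)] = 1/[(-16)(11)] = -1/176


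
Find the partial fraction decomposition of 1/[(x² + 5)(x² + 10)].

Coefficient matching gives P = R = 0, Q = 1/(10-5) = 1/5, S = -Q = -1/5
Result: (1/5)/(x² + 5) - (1/5)/(x² + 10)


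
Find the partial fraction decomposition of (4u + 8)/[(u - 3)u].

At u=3: α = (4·3 + 8)/(3 - 0) = 20/3. At u=0: β = (4·0 + 8)/(0 - 3) = -8/3
Result: (20/3)/(u - 3) - (8/3)/u


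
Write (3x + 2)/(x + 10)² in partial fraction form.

(3x + 2) = P(x + 10) + Q. At x = -10: Q = 3·(-10) + 2 = -28. Coeff of x: P = 3
Result: 3/(x + 10) - 28/(x + 10)²


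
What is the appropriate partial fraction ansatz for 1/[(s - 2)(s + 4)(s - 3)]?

Three distinct linear factors: α/(s - 2) + β/(s + 4) + γ/(s - 3)


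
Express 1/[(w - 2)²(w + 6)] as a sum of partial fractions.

Cover-up at w=-6: R = 1/(-6 - 2)² = 1/64. Cover-up at w=2: Q = 1/(2 + 6) = 1/8. Comparing w² coeff: P = -R = -1/64
Result: (-1/64)/(w - 2) + (1/8)/(w - 2)² + (1/64)/(w + 6)


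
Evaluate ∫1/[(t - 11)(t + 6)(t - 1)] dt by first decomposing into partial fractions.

Cover-up: P = 1/170, Q = 1/119, R = -1/70. Decomposition: (1/170)/(t - 11) + (1/119)/(t + 6) - (1/70)/(t - 1). Integrate each term: (1/170) ln|(t - 11)| + (1/119) ln|(t + 6)| - (1/70) ln|(t - 1)| + C


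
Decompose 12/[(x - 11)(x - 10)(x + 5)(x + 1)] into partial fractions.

Using Heaviside cover-up: (1/16)/(x - 11) - (4/55)/(x - 10) - (1/80)/(x + 5) + (1/44)/(x + 1)


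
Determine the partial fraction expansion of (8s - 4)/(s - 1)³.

(8s - 4) = P(s - 1)² + Q(s - 1) + R. At s = 1: R = 8·1 - 4 = 4. Coefficients: P = 0, Q = 8
Result: 8/(s - 1)² + 4/(s - 1)³


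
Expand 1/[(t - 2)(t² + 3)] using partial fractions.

Cover-up at t = 2: P = 1/(2² + 3) = 1/7. Then Q = -P = -1/7, R = -P·(0 + 2) = -2/7
Result: (1/7)/(t - 2) - ((1/7)t + 2/7)/(t² + 3)
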